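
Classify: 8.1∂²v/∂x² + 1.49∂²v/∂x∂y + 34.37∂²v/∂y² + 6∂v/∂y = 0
Elliptic (discriminant = -1111.3679).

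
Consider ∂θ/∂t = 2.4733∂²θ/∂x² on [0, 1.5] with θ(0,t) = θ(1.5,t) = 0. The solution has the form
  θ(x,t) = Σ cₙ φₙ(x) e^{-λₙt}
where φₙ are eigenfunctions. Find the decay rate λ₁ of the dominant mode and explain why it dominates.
Eigenvalues: λₙ = 2.4733n²π²/1.5².
First three modes:
  n=1: λ₁ = 2.4733π²/1.5² ≈ 10.849
  n=2: λ₂ = 9.8932π²/1.5² ≈ 43.396 (4× faster decay)
  n=3: λ₃ = 22.2597π²/1.5² ≈ 97.642 (9× faster decay)
As t → ∞, higher modes decay exponentially faster. The n=1 mode dominates: θ ~ c₁ sin(πx/1.5) e^{-λ₁t}.
Decay rate: λ₁ = 2.4733π²/1.5² ≈ 10.849.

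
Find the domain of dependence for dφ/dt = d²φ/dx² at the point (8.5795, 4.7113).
The entire real line. The heat equation has infinite propagation speed: any initial disturbance instantly affects all points (though exponentially small far away).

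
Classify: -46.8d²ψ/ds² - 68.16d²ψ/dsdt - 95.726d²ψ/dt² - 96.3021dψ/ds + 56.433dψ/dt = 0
Elliptic (discriminant = -13274.1216).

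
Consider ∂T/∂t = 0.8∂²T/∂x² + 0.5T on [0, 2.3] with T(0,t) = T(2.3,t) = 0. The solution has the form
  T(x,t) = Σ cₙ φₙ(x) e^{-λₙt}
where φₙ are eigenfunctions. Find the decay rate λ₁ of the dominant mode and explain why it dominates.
Eigenvalues: λₙ = 0.8n²π²/2.3² - 0.5.
First three modes:
  n=1: λ₁ = 0.8π²/2.3² - 0.5 ≈ 0.993
  n=2: λ₂ = 3.2π²/2.3² - 0.5 ≈ 5.47
  n=3: λ₃ = 7.2π²/2.3² - 0.5 ≈ 12.933
Since 0.8π²/2.3² ≈ 1.493 > 0.5, all λₙ > 0.
The n=1 mode decays slowest → dominates as t → ∞.
Asymptotic: T ~ c₁ sin(πx/2.3) e^{-λ₁t} with decay rate λ₁ ≈ 0.993.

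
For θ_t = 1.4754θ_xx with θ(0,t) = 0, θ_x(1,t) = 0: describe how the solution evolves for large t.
θ → 0. Heat escapes through the Dirichlet boundary.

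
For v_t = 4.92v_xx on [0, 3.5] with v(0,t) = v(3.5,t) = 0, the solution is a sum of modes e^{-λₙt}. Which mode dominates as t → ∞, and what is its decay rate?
Eigenvalues: λₙ = 4.92n²π²/3.5².
First three modes:
  n=1: λ₁ = 4.92π²/3.5² ≈ 3.964
  n=2: λ₂ = 19.68π²/3.5² ≈ 15.856 (4× faster decay)
  n=3: λ₃ = 44.28π²/3.5² ≈ 35.676 (9× faster decay)
As t → ∞, higher modes decay exponentially faster. The n=1 mode dominates: v ~ c₁ sin(πx/3.5) e^{-λ₁t}.
Decay rate: λ₁ = 4.92π²/3.5² ≈ 3.964.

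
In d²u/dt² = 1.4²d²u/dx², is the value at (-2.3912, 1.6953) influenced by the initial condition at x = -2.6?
Yes. The domain of dependence is [-4.76462, -0.01778], and -2.6 ∈ [-4.76462, -0.01778].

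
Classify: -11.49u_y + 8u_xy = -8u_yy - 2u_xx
Rewriting in standard form: 2u_xx + 8u_xy + 8u_yy - 11.49u_y = 0. Parabolic (discriminant = 0).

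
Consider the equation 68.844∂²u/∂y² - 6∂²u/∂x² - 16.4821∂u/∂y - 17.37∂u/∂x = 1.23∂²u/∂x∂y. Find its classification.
Rewriting in standard form: -6∂²u/∂x² - 1.23∂²u/∂x∂y + 68.844∂²u/∂y² - 17.37∂u/∂x - 16.4821∂u/∂y = 0. Hyperbolic. (A = -6, B = -1.23, C = 68.844 gives B² - 4AC = 1653.7689.)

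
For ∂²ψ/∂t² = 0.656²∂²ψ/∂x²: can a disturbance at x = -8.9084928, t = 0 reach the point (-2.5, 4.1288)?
No. The domain of dependence is [-5.2084928, 0.2084928], and -8.9084928 is outside this interval.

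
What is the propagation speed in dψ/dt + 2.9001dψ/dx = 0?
Speed = 2.9001. Information travels along x - 2.9001t = const (rightward).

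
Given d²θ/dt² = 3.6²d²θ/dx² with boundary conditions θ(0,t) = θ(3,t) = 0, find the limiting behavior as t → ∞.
θ oscillates (no decay). Energy is conserved; the solution oscillates indefinitely as standing waves.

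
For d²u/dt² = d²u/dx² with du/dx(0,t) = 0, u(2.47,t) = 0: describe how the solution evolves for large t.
u oscillates (no decay). Energy is conserved; the solution oscillates indefinitely as standing waves.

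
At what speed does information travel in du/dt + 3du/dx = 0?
Speed = 3. Information travels along x - 3t = const (rightward).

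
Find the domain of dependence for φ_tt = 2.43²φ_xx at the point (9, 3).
Domain of dependence: [1.71, 16.29]. Signals travel at speed 2.43, so data within |x - 9| ≤ 2.43·3 = 7.29 can reach the point.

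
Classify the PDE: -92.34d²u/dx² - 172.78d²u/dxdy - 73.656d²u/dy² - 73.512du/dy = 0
A = -92.34, B = -172.78, C = -73.656. Discriminant B² - 4AC = 2647.34824. Since 2647.34824 > 0, hyperbolic.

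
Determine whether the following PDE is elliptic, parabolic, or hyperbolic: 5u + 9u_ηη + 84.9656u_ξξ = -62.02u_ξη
Rewriting in standard form: 84.9656u_ξξ + 62.02u_ξη + 9u_ηη + 5u = 0. Coefficients: A = 84.9656, B = 62.02, C = 9. B² - 4AC = 787.7188, which is positive, so the equation is hyperbolic.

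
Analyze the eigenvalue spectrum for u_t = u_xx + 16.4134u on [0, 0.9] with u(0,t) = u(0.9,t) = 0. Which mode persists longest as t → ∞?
Eigenvalues: λₙ = n²π²/0.9² - 16.4134.
First three modes:
  n=1: λ₁ = π²/0.9² - 16.4134 ≈ -4.229
  n=2: λ₂ = 4π²/0.9² - 16.4134 ≈ 32.325
  n=3: λ₃ = 9π²/0.9² - 16.4134 ≈ 93.249
Since π²/0.9² ≈ 12.185 < 16.4134, λ₁ < 0.
The n=1 mode grows fastest (−λₙ is largest for n=1) → dominates.
Asymptotic: u ~ c₁ sin(πx/0.9) e^{4.229t} (exponential growth at rate −λ₁ ≈ 4.229).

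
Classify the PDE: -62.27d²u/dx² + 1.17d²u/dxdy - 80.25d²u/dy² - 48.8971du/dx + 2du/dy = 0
A = -62.27, B = 1.17, C = -80.25. Discriminant B² - 4AC = -19987.3011. Since -19987.3011 < 0, elliptic.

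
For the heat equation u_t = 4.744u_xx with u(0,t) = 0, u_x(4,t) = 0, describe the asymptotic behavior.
u → 0. Heat escapes through the Dirichlet boundary.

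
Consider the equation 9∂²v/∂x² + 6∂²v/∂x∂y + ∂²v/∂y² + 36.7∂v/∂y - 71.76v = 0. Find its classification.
Parabolic. (A = 9, B = 6, C = 1 gives B² - 4AC = 0.)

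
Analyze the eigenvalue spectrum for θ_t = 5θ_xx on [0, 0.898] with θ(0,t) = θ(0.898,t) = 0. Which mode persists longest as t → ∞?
Eigenvalues: λₙ = 5n²π²/0.898².
First three modes:
  n=1: λ₁ = 5π²/0.898² ≈ 61.195
  n=2: λ₂ = 20π²/0.898² ≈ 244.781 (4× faster decay)
  n=3: λ₃ = 45π²/0.898² ≈ 550.756 (9× faster decay)
As t → ∞, higher modes decay exponentially faster. The n=1 mode dominates: θ ~ c₁ sin(πx/0.898) e^{-λ₁t}.
Decay rate: λ₁ = 5π²/0.898² ≈ 61.195.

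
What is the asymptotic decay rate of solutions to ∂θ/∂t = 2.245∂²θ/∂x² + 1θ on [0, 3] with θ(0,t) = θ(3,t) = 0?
Eigenvalues: λₙ = 2.245n²π²/3² - 1.
First three modes:
  n=1: λ₁ = 2.245π²/3² - 1 ≈ 1.462
  n=2: λ₂ = 8.98π²/3² - 1 ≈ 8.848
  n=3: λ₃ = 20.205π²/3² - 1 ≈ 21.157
Since 2.245π²/3² ≈ 2.462 > 1, all λₙ > 0.
The n=1 mode decays slowest → dominates as t → ∞.
Asymptotic: θ ~ c₁ sin(πx/3) e^{-λ₁t} with decay rate λ₁ ≈ 1.462.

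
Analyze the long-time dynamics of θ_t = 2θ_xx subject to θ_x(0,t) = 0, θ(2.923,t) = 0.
Long-time behavior: θ → 0. Heat escapes through the Dirichlet boundary.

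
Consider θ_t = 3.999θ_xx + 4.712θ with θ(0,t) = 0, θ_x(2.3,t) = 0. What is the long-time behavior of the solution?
As t → ∞, θ grows unboundedly. Reaction dominates diffusion (r=4.712 > κπ²/(4L²)≈1.87); solution grows exponentially.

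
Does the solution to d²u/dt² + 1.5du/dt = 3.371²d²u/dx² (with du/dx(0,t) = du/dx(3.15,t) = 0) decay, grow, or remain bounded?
u → constant (steady state). Damping (γ=1.5) dissipates the nonconstant modes; with Neumann BCs the spatial average obeys M''+γM'=0 and tends to a finite limit.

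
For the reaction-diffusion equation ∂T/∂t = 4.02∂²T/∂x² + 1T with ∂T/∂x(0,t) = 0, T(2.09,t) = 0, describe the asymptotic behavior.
T → 0. Diffusion dominates reaction (r=1 < κπ²/(4L²)≈2.27); solution decays.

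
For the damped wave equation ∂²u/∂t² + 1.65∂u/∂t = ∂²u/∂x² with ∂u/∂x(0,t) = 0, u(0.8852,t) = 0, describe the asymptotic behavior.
u → 0. Damping (γ=1.65) dissipates energy; oscillations decay exponentially.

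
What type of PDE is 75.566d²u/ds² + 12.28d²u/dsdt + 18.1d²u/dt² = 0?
With A = 75.566, B = 12.28, C = 18.1, the discriminant is -5320.18. This is an elliptic PDE.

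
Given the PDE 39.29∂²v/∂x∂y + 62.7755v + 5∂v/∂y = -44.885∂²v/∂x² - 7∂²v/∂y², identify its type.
Rewriting in standard form: 44.885∂²v/∂x² + 39.29∂²v/∂x∂y + 7∂²v/∂y² + 5∂v/∂y + 62.7755v = 0. The second-order coefficients are A = 44.885, B = 39.29, C = 7. Since B² - 4AC = 286.9241 > 0, this is a hyperbolic PDE.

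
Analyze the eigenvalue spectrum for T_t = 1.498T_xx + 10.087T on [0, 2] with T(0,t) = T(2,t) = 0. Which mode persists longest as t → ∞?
Eigenvalues: λₙ = 1.498n²π²/2² - 10.087.
First three modes:
  n=1: λ₁ = 1.498π²/2² - 10.087 ≈ -6.391
  n=2: λ₂ = 5.992π²/2² - 10.087 ≈ 4.698
  n=3: λ₃ = 13.482π²/2² - 10.087 ≈ 23.179
Since 1.498π²/2² ≈ 3.696 < 10.087, λ₁ < 0.
The n=1 mode grows fastest (−λₙ is largest for n=1) → dominates.
Asymptotic: T ~ c₁ sin(πx/2) e^{6.391t} (exponential growth at rate −λ₁ ≈ 6.391).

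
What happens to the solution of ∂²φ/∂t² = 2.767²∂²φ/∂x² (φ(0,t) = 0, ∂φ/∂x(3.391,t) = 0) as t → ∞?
φ oscillates (no decay). Energy is conserved; the solution oscillates indefinitely as standing waves.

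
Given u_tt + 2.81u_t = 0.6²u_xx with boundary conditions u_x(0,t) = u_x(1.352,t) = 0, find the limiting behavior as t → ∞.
u → constant (steady state). Damping (γ=2.81) dissipates the nonconstant modes; with Neumann BCs the spatial average obeys M''+γM'=0 and tends to a finite limit.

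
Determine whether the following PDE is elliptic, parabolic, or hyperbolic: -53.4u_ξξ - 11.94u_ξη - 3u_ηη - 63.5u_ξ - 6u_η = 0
Coefficients: A = -53.4, B = -11.94, C = -3. B² - 4AC = -498.2364, which is negative, so the equation is elliptic.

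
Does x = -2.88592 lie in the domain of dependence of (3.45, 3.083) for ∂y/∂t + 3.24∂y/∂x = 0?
No. Only data at x = -6.53892 affects (3.45, 3.083). Advection has one-way propagation along characteristics.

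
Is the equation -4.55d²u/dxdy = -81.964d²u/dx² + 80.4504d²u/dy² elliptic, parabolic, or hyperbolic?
Rewriting in standard form: 81.964d²u/dx² - 4.55d²u/dxdy - 80.4504d²u/dy² = 0. Computing B² - 4AC with A = 81.964, B = -4.55, C = -80.4504: discriminant = 26396.8488424 (positive). Answer: hyperbolic.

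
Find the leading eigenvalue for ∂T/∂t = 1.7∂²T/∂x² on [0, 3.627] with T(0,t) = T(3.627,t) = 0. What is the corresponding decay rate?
Eigenvalues: λₙ = 1.7n²π²/3.627².
First three modes:
  n=1: λ₁ = 1.7π²/3.627² ≈ 1.275
  n=2: λ₂ = 6.8π²/3.627² ≈ 5.102 (4× faster decay)
  n=3: λ₃ = 15.3π²/3.627² ≈ 11.479 (9× faster decay)
As t → ∞, higher modes decay exponentially faster. The n=1 mode dominates: T ~ c₁ sin(πx/3.627) e^{-λ₁t}.
Decay rate: λ₁ = 1.7π²/3.627² ≈ 1.275.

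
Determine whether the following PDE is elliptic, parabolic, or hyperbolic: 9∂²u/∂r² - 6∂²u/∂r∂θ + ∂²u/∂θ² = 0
Coefficients: A = 9, B = -6, C = 1. B² - 4AC = 0, which is zero, so the equation is parabolic.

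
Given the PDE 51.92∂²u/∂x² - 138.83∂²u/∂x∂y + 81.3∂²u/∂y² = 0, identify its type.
The second-order coefficients are A = 51.92, B = -138.83, C = 81.3. Since B² - 4AC = 2389.3849 > 0, this is a hyperbolic PDE.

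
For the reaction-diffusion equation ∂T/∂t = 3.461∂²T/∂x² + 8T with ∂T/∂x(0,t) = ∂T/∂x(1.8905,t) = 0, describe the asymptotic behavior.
T grows unboundedly. With Neumann BCs the constant mode has diffusion eigenvalue 0, so any r > 0 makes it grow like e^(8t); solution grows exponentially.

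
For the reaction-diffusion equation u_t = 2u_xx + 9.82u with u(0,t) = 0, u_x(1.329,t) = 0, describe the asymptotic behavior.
u grows unboundedly. Reaction dominates diffusion (r=9.82 > κπ²/(4L²)≈2.79); solution grows exponentially.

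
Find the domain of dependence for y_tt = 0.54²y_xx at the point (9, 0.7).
Domain of dependence: [8.622, 9.378]. Signals travel at speed 0.54, so data within |x - 9| ≤ 0.54·0.7 = 0.378 can reach the point.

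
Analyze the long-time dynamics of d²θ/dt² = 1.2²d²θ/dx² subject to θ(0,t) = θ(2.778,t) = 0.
Long-time behavior: θ oscillates (no decay). Energy is conserved; the solution oscillates indefinitely as standing waves.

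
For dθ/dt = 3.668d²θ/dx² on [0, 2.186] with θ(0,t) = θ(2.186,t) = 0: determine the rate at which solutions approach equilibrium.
Eigenvalues: λₙ = 3.668n²π²/2.186².
First three modes:
  n=1: λ₁ = 3.668π²/2.186² ≈ 7.576
  n=2: λ₂ = 14.672π²/2.186² ≈ 30.303 (4× faster decay)
  n=3: λ₃ = 33.012π²/2.186² ≈ 68.182 (9× faster decay)
As t → ∞, higher modes decay exponentially faster. The n=1 mode dominates: θ ~ c₁ sin(πx/2.186) e^{-λ₁t}.
Decay rate: λ₁ = 3.668π²/2.186² ≈ 7.576.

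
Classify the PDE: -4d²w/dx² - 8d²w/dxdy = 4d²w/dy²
Rewriting in standard form: -4d²w/dx² - 8d²w/dxdy - 4d²w/dy² = 0. A = -4, B = -8, C = -4. Discriminant B² - 4AC = 0. Since 0 = 0, parabolic.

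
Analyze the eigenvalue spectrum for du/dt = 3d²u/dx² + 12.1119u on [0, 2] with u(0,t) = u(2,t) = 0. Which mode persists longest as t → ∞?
Eigenvalues: λₙ = 3n²π²/2² - 12.1119.
First three modes:
  n=1: λ₁ = 3π²/2² - 12.1119 ≈ -4.71
  n=2: λ₂ = 12π²/2² - 12.1119 ≈ 17.497
  n=3: λ₃ = 27π²/2² - 12.1119 ≈ 54.508
Since 3π²/2² ≈ 7.402 < 12.1119, λ₁ < 0.
The n=1 mode grows fastest (−λₙ is largest for n=1) → dominates.
Asymptotic: u ~ c₁ sin(πx/2) e^{4.71t} (exponential growth at rate −λ₁ ≈ 4.71).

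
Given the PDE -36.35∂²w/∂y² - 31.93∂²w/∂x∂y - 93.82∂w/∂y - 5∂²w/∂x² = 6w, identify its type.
Rewriting in standard form: -5∂²w/∂x² - 31.93∂²w/∂x∂y - 36.35∂²w/∂y² - 93.82∂w/∂y - 6w = 0. The second-order coefficients are A = -5, B = -31.93, C = -36.35. Since B² - 4AC = 292.5249 > 0, this is a hyperbolic PDE.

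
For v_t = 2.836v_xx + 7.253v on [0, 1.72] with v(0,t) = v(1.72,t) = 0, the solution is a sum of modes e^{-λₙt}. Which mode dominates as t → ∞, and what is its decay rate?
Eigenvalues: λₙ = 2.836n²π²/1.72² - 7.253.
First three modes:
  n=1: λ₁ = 2.836π²/1.72² - 7.253 ≈ 2.208
  n=2: λ₂ = 11.344π²/1.72² - 7.253 ≈ 30.592
  n=3: λ₃ = 25.524π²/1.72² - 7.253 ≈ 77.898
Since 2.836π²/1.72² ≈ 9.461 > 7.253, all λₙ > 0.
The n=1 mode decays slowest → dominates as t → ∞.
Asymptotic: v ~ c₁ sin(πx/1.72) e^{-λ₁t} with decay rate λ₁ ≈ 2.208.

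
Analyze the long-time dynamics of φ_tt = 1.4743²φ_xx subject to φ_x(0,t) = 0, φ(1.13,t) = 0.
Long-time behavior: φ oscillates (no decay). Energy is conserved; the solution oscillates indefinitely as standing waves.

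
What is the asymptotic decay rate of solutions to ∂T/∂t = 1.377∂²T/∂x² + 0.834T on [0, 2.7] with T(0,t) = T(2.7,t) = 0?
Eigenvalues: λₙ = 1.377n²π²/2.7² - 0.834.
First three modes:
  n=1: λ₁ = 1.377π²/2.7² - 0.834 ≈ 1.03
  n=2: λ₂ = 5.508π²/2.7² - 0.834 ≈ 6.623
  n=3: λ₃ = 12.393π²/2.7² - 0.834 ≈ 15.944
Since 1.377π²/2.7² ≈ 1.864 > 0.834, all λₙ > 0.
The n=1 mode decays slowest → dominates as t → ∞.
Asymptotic: T ~ c₁ sin(πx/2.7) e^{-λ₁t} with decay rate λ₁ ≈ 1.03.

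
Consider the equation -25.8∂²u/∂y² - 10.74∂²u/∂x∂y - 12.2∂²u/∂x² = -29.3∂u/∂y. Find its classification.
Rewriting in standard form: -12.2∂²u/∂x² - 10.74∂²u/∂x∂y - 25.8∂²u/∂y² + 29.3∂u/∂y = 0. Elliptic. (A = -12.2, B = -10.74, C = -25.8 gives B² - 4AC = -1143.6924.)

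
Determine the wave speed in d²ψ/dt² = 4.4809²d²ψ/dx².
Speed = 4.4809. Information travels along characteristics x = x₀ ± 4.4809t.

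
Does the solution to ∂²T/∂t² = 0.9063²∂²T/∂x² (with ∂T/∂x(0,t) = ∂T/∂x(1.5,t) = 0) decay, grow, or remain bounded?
T oscillates about a mean that drifts linearly in t (generically unbounded; no decay). There is no damping, so the nonconstant modes persist as standing waves (energy conserved, no decay). But with Neumann conditions at both ends the constant mode has eigenvalue 0: the spatial mean M(t) of T satisfies M'' = 0, so M(t) = M(0) + M'(0)·t. Unless the initial velocity has zero mean (∫T_t(x,0)dx = 0), the solution grows linearly in t (unbounded, though not exponentially); if it does have zero mean, the solution stays bounded and simply oscillates.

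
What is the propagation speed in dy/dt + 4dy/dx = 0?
Speed = 4. Information travels along x - 4t = const (rightward).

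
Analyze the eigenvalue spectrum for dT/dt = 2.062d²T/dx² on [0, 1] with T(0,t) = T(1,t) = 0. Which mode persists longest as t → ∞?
Eigenvalues: λₙ = 2.062n²π².
First three modes:
  n=1: λ₁ = 2.062π² ≈ 20.351
  n=2: λ₂ = 8.248π² ≈ 81.404 (4× faster decay)
  n=3: λ₃ = 18.558π² ≈ 183.16 (9× faster decay)
As t → ∞, higher modes decay exponentially faster. The n=1 mode dominates: T ~ c₁ sin(πx) e^{-λ₁t}.
Decay rate: λ₁ = 2.062π² ≈ 20.351.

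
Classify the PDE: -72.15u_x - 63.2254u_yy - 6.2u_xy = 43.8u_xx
Rewriting in standard form: -43.8u_xx - 6.2u_xy - 63.2254u_yy - 72.15u_x = 0. A = -43.8, B = -6.2, C = -63.2254. Discriminant B² - 4AC = -11038.65008. Since -11038.65008 < 0, elliptic.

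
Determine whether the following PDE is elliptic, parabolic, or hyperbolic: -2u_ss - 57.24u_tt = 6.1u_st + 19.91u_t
Rewriting in standard form: -2u_ss - 6.1u_st - 57.24u_tt - 19.91u_t = 0. Coefficients: A = -2, B = -6.1, C = -57.24. B² - 4AC = -420.71, which is negative, so the equation is elliptic.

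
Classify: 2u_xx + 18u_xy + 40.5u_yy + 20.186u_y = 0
Parabolic (discriminant = 0).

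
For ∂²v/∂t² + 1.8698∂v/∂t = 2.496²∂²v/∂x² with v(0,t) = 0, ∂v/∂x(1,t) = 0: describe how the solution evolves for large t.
v → 0. Damping (γ=1.8698) dissipates energy; oscillations decay exponentially.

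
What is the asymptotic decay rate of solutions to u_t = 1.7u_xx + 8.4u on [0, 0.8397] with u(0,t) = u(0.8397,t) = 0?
Eigenvalues: λₙ = 1.7n²π²/0.8397² - 8.4.
First three modes:
  n=1: λ₁ = 1.7π²/0.8397² - 8.4 ≈ 15.396
  n=2: λ₂ = 6.8π²/0.8397² - 8.4 ≈ 86.783
  n=3: λ₃ = 15.3π²/0.8397² - 8.4 ≈ 205.762
Since 1.7π²/0.8397² ≈ 23.796 > 8.4, all λₙ > 0.
The n=1 mode decays slowest → dominates as t → ∞.
Asymptotic: u ~ c₁ sin(πx/0.8397) e^{-λ₁t} with decay rate λ₁ ≈ 15.396.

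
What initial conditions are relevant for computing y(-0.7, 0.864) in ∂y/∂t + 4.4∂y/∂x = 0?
A single point: x = -4.5016. The characteristic through (-0.7, 0.864) is x - 4.4t = const, so x = -0.7 - 4.4·0.864 = -4.5016.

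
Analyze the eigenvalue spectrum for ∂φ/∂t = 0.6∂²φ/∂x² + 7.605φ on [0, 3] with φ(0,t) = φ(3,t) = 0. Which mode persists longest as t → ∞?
Eigenvalues: λₙ = 0.6n²π²/3² - 7.605.
First three modes:
  n=1: λ₁ = 0.6π²/3² - 7.605 ≈ -6.947
  n=2: λ₂ = 2.4π²/3² - 7.605 ≈ -4.973
  n=3: λ₃ = 5.4π²/3² - 7.605 ≈ -1.683
Since 0.6π²/3² ≈ 0.658 < 7.605, λ₁ < 0.
The n=1 mode grows fastest (−λₙ is largest for n=1) → dominates.
Asymptotic: φ ~ c₁ sin(πx/3) e^{6.947t} (exponential growth at rate −λ₁ ≈ 6.947).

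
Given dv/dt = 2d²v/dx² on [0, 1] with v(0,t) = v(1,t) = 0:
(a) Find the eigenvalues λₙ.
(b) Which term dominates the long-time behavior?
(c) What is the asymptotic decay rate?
Eigenvalues: λₙ = 2n²π².
First three modes:
  n=1: λ₁ = 2π² ≈ 19.739
  n=2: λ₂ = 8π² ≈ 78.957 (4× faster decay)
  n=3: λ₃ = 18π² ≈ 177.653 (9× faster decay)
As t → ∞, higher modes decay exponentially faster. The n=1 mode dominates: v ~ c₁ sin(πx) e^{-λ₁t}.
Decay rate: λ₁ = 2π² ≈ 19.739.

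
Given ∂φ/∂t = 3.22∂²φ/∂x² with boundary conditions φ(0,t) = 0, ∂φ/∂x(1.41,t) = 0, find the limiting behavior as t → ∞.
φ → 0. Heat escapes through the Dirichlet boundary.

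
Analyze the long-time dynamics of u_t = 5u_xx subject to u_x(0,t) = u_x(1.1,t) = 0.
Long-time behavior: u → constant (steady state). Heat is conserved (no flux at boundaries); solution approaches the spatial average.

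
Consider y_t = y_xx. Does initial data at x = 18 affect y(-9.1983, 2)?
Yes, for any finite x. The heat equation has infinite propagation speed, so all initial data affects all points at any t > 0.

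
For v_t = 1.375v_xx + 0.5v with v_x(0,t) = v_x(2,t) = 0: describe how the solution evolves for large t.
v grows unboundedly. With Neumann BCs the constant mode has diffusion eigenvalue 0, so any r > 0 makes it grow like e^(0.5t); solution grows exponentially.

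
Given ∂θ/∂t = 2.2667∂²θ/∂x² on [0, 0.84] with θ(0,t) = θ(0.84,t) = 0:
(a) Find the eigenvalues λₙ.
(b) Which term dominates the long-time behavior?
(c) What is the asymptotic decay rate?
Eigenvalues: λₙ = 2.2667n²π²/0.84².
First three modes:
  n=1: λ₁ = 2.2667π²/0.84² ≈ 31.706
  n=2: λ₂ = 9.0668π²/0.84² ≈ 126.822 (4× faster decay)
  n=3: λ₃ = 20.4003π²/0.84² ≈ 285.35 (9× faster decay)
As t → ∞, higher modes decay exponentially faster. The n=1 mode dominates: θ ~ c₁ sin(πx/0.84) e^{-λ₁t}.
Decay rate: λ₁ = 2.2667π²/0.84² ≈ 31.706.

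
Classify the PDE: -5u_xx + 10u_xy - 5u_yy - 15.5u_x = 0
A = -5, B = 10, C = -5. Discriminant B² - 4AC = 0. Since 0 = 0, parabolic.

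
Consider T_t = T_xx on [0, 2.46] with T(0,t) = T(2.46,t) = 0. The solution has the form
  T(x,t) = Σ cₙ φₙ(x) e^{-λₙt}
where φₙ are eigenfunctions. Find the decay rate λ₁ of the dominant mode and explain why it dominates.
Eigenvalues: λₙ = n²π²/2.46².
First three modes:
  n=1: λ₁ = π²/2.46² ≈ 1.631
  n=2: λ₂ = 4π²/2.46² ≈ 6.524 (4× faster decay)
  n=3: λ₃ = 9π²/2.46² ≈ 14.678 (9× faster decay)
As t → ∞, higher modes decay exponentially faster. The n=1 mode dominates: T ~ c₁ sin(πx/2.46) e^{-λ₁t}.
Decay rate: λ₁ = π²/2.46² ≈ 1.631.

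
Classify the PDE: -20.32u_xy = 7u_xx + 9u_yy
Rewriting in standard form: -7u_xx - 20.32u_xy - 9u_yy = 0. A = -7, B = -20.32, C = -9. Discriminant B² - 4AC = 160.9024. Since 160.9024 > 0, hyperbolic.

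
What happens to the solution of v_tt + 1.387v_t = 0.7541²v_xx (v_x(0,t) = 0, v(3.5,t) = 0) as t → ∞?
v → 0. Damping (γ=1.387) dissipates energy; oscillations decay exponentially.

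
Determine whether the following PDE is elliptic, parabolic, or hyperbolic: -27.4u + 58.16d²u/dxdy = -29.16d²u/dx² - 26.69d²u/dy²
Rewriting in standard form: 29.16d²u/dx² + 58.16d²u/dxdy + 26.69d²u/dy² - 27.4u = 0. Coefficients: A = 29.16, B = 58.16, C = 26.69. B² - 4AC = 269.464, which is positive, so the equation is hyperbolic.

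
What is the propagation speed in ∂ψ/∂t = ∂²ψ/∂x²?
Infinite. The heat equation is parabolic, not hyperbolic, so disturbances propagate instantly.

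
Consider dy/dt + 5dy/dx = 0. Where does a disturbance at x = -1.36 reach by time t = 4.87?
At x = 22.99. The characteristic carries data from (-1.36, 0) to (22.99, 4.87).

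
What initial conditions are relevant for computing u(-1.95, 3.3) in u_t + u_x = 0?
A single point: x = -5.25. The characteristic through (-1.95, 3.3) is x - 1t = const, so x = -1.95 - 1·3.3 = -5.25.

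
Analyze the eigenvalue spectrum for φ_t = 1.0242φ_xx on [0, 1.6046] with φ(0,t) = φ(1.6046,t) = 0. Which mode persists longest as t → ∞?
Eigenvalues: λₙ = 1.0242n²π²/1.6046².
First three modes:
  n=1: λ₁ = 1.0242π²/1.6046² ≈ 3.926
  n=2: λ₂ = 4.0968π²/1.6046² ≈ 15.704 (4× faster decay)
  n=3: λ₃ = 9.2178π²/1.6046² ≈ 35.334 (9× faster decay)
As t → ∞, higher modes decay exponentially faster. The n=1 mode dominates: φ ~ c₁ sin(πx/1.6046) e^{-λ₁t}.
Decay rate: λ₁ = 1.0242π²/1.6046² ≈ 3.926.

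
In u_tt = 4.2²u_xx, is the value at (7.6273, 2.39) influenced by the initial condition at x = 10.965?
Yes. The domain of dependence is [-2.4107, 17.6653], and 10.965 ∈ [-2.4107, 17.6653].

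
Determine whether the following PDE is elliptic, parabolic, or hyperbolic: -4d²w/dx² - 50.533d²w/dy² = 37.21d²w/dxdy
Rewriting in standard form: -4d²w/dx² - 37.21d²w/dxdy - 50.533d²w/dy² = 0. Coefficients: A = -4, B = -37.21, C = -50.533. B² - 4AC = 576.0561, which is positive, so the equation is hyperbolic.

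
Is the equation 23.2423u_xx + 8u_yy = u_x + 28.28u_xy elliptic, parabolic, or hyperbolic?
Rewriting in standard form: 23.2423u_xx - 28.28u_xy + 8u_yy - u_x = 0. Computing B² - 4AC with A = 23.2423, B = -28.28, C = 8: discriminant = 56.0048 (positive). Answer: hyperbolic.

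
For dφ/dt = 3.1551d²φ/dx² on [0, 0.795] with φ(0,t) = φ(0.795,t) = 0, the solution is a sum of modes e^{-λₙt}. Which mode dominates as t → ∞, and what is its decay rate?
Eigenvalues: λₙ = 3.1551n²π²/0.795².
First three modes:
  n=1: λ₁ = 3.1551π²/0.795² ≈ 49.27
  n=2: λ₂ = 12.6204π²/0.795² ≈ 197.078 (4× faster decay)
  n=3: λ₃ = 28.3959π²/0.795² ≈ 443.426 (9× faster decay)
As t → ∞, higher modes decay exponentially faster. The n=1 mode dominates: φ ~ c₁ sin(πx/0.795) e^{-λ₁t}.
Decay rate: λ₁ = 3.1551π²/0.795² ≈ 49.27.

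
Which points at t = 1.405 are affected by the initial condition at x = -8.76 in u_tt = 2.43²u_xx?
Domain of influence: [-12.17415, -5.34585]. Data at x = -8.76 spreads outward at speed 2.43.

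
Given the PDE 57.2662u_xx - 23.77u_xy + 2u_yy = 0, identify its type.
The second-order coefficients are A = 57.2662, B = -23.77, C = 2. Since B² - 4AC = 106.8833 > 0, this is a hyperbolic PDE.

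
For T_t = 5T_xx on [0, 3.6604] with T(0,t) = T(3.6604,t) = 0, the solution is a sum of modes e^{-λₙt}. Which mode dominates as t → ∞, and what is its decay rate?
Eigenvalues: λₙ = 5n²π²/3.6604².
First three modes:
  n=1: λ₁ = 5π²/3.6604² ≈ 3.683
  n=2: λ₂ = 20π²/3.6604² ≈ 14.732 (4× faster decay)
  n=3: λ₃ = 45π²/3.6604² ≈ 33.148 (9× faster decay)
As t → ∞, higher modes decay exponentially faster. The n=1 mode dominates: T ~ c₁ sin(πx/3.6604) e^{-λ₁t}.
Decay rate: λ₁ = 5π²/3.6604² ≈ 3.683.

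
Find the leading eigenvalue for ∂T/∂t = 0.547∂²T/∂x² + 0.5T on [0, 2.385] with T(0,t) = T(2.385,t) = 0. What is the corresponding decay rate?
Eigenvalues: λₙ = 0.547n²π²/2.385² - 0.5.
First three modes:
  n=1: λ₁ = 0.547π²/2.385² - 0.5 ≈ 0.449
  n=2: λ₂ = 2.188π²/2.385² - 0.5 ≈ 3.296
  n=3: λ₃ = 4.923π²/2.385² - 0.5 ≈ 8.042
Since 0.547π²/2.385² ≈ 0.949 > 0.5, all λₙ > 0.
The n=1 mode decays slowest → dominates as t → ∞.
Asymptotic: T ~ c₁ sin(πx/2.385) e^{-λ₁t} with decay rate λ₁ ≈ 0.449.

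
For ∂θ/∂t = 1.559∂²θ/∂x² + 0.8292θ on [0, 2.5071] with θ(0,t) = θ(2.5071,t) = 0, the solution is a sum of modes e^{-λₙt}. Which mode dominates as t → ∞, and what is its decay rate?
Eigenvalues: λₙ = 1.559n²π²/2.5071² - 0.8292.
First three modes:
  n=1: λ₁ = 1.559π²/2.5071² - 0.8292 ≈ 1.619
  n=2: λ₂ = 6.236π²/2.5071² - 0.8292 ≈ 8.963
  n=3: λ₃ = 14.031π²/2.5071² - 0.8292 ≈ 21.202
Since 1.559π²/2.5071² ≈ 2.448 > 0.8292, all λₙ > 0.
The n=1 mode decays slowest → dominates as t → ∞.
Asymptotic: θ ~ c₁ sin(πx/2.5071) e^{-λ₁t} with decay rate λ₁ ≈ 1.619.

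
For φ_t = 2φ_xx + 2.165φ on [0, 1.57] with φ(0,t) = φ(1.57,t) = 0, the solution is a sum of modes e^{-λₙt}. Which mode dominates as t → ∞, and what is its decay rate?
Eigenvalues: λₙ = 2n²π²/1.57² - 2.165.
First three modes:
  n=1: λ₁ = 2π²/1.57² - 2.165 ≈ 5.843
  n=2: λ₂ = 8π²/1.57² - 2.165 ≈ 29.867
  n=3: λ₃ = 18π²/1.57² - 2.165 ≈ 69.908
Since 2π²/1.57² ≈ 8.008 > 2.165, all λₙ > 0.
The n=1 mode decays slowest → dominates as t → ∞.
Asymptotic: φ ~ c₁ sin(πx/1.57) e^{-λ₁t} with decay rate λ₁ ≈ 5.843.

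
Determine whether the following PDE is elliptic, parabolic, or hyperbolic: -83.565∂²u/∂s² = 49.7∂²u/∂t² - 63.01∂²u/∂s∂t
Rewriting in standard form: -83.565∂²u/∂s² + 63.01∂²u/∂s∂t - 49.7∂²u/∂t² = 0. Coefficients: A = -83.565, B = 63.01, C = -49.7. B² - 4AC = -12642.4619, which is negative, so the equation is elliptic.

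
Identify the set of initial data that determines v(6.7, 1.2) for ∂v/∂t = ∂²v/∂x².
The entire real line. The heat equation has infinite propagation speed: any initial disturbance instantly affects all points (though exponentially small far away).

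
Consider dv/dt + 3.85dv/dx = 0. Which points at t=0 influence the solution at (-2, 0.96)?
A single point: x = -5.696. The characteristic through (-2, 0.96) is x - 3.85t = const, so x = -2 - 3.85·0.96 = -5.696.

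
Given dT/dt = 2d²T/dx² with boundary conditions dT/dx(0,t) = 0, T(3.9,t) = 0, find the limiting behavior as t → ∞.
T → 0. Heat escapes through the Dirichlet boundary.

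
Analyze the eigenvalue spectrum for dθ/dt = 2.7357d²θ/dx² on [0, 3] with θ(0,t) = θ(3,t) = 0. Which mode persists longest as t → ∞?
Eigenvalues: λₙ = 2.7357n²π²/3².
First three modes:
  n=1: λ₁ = 2.7357π²/3² ≈ 3
  n=2: λ₂ = 10.9428π²/3² ≈ 12 (4× faster decay)
  n=3: λ₃ = 24.6213π²/3² ≈ 27 (9× faster decay)
As t → ∞, higher modes decay exponentially faster. The n=1 mode dominates: θ ~ c₁ sin(πx/3) e^{-λ₁t}.
Decay rate: λ₁ = 2.7357π²/3² ≈ 3.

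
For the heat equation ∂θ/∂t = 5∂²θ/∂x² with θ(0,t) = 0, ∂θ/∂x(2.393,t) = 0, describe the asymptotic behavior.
θ → 0. Heat escapes through the Dirichlet boundary.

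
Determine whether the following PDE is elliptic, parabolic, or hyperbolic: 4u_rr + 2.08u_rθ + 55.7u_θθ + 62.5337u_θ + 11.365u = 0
Coefficients: A = 4, B = 2.08, C = 55.7. B² - 4AC = -886.8736, which is negative, so the equation is elliptic.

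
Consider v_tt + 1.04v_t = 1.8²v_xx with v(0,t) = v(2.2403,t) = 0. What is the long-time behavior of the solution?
As t → ∞, v → 0. Damping (γ=1.04) dissipates energy; oscillations decay exponentially.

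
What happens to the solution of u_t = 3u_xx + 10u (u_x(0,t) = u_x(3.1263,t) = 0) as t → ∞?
u grows unboundedly. With Neumann BCs the constant mode has diffusion eigenvalue 0, so any r > 0 makes it grow like e^(10t); solution grows exponentially.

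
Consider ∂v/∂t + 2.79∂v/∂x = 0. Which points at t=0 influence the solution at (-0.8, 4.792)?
A single point: x = -14.16968. The characteristic through (-0.8, 4.792) is x - 2.79t = const, so x = -0.8 - 2.79·4.792 = -14.16968.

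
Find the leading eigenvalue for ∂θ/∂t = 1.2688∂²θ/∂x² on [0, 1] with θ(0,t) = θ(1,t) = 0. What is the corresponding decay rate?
Eigenvalues: λₙ = 1.2688n²π².
First three modes:
  n=1: λ₁ = 1.2688π² ≈ 12.523
  n=2: λ₂ = 5.0752π² ≈ 50.09 (4× faster decay)
  n=3: λ₃ = 11.4192π² ≈ 112.703 (9× faster decay)
As t → ∞, higher modes decay exponentially faster. The n=1 mode dominates: θ ~ c₁ sin(πx) e^{-λ₁t}.
Decay rate: λ₁ = 1.2688π² ≈ 12.523.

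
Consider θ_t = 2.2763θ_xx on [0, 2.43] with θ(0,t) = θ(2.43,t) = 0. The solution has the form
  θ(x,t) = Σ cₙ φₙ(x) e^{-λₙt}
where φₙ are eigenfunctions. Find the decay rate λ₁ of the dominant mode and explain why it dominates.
Eigenvalues: λₙ = 2.2763n²π²/2.43².
First three modes:
  n=1: λ₁ = 2.2763π²/2.43² ≈ 3.805
  n=2: λ₂ = 9.1052π²/2.43² ≈ 15.219 (4× faster decay)
  n=3: λ₃ = 20.4867π²/2.43² ≈ 34.242 (9× faster decay)
As t → ∞, higher modes decay exponentially faster. The n=1 mode dominates: θ ~ c₁ sin(πx/2.43) e^{-λ₁t}.
Decay rate: λ₁ = 2.2763π²/2.43² ≈ 3.805.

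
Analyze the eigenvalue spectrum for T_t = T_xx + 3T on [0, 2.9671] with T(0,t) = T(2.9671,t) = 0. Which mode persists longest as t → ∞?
Eigenvalues: λₙ = n²π²/2.9671² - 3.
First three modes:
  n=1: λ₁ = π²/2.9671² - 3 ≈ -1.879
  n=2: λ₂ = 4π²/2.9671² - 3 ≈ 1.484
  n=3: λ₃ = 9π²/2.9671² - 3 ≈ 7.09
Since π²/2.9671² ≈ 1.121 < 3, λ₁ < 0.
The n=1 mode grows fastest (−λₙ is largest for n=1) → dominates.
Asymptotic: T ~ c₁ sin(πx/2.9671) e^{1.879t} (exponential growth at rate −λ₁ ≈ 1.879).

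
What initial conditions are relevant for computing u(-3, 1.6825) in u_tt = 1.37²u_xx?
Domain of dependence: [-5.305025, -0.694975]. Signals travel at speed 1.37, so data within |x - -3| ≤ 1.37·1.6825 = 2.305025 can reach the point.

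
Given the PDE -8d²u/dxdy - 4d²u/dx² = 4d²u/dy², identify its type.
Rewriting in standard form: -4d²u/dx² - 8d²u/dxdy - 4d²u/dy² = 0. The second-order coefficients are A = -4, B = -8, C = -4. Since B² - 4AC = 0 = 0, this is a parabolic PDE.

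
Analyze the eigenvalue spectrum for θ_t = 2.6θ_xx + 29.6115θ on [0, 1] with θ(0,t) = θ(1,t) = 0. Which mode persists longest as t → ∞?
Eigenvalues: λₙ = 2.6n²π²/1² - 29.6115.
First three modes:
  n=1: λ₁ = 2.6π² - 29.6115 ≈ -3.951
  n=2: λ₂ = 10.4π² - 29.6115 ≈ 73.032
  n=3: λ₃ = 23.4π² - 29.6115 ≈ 201.337
Since 2.6π² ≈ 25.661 < 29.6115, λ₁ < 0.
The n=1 mode grows fastest (−λₙ is largest for n=1) → dominates.
Asymptotic: θ ~ c₁ sin(πx/1) e^{3.951t} (exponential growth at rate −λ₁ ≈ 3.951).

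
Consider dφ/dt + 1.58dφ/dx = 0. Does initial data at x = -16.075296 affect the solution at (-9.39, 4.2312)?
Yes. The characteristic through (-9.39, 4.2312) passes through x = -16.075296.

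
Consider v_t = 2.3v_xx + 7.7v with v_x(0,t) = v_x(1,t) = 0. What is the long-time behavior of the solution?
As t → ∞, v grows unboundedly. With Neumann BCs the constant mode has diffusion eigenvalue 0, so any r > 0 makes it grow like e^(7.7t); solution grows exponentially.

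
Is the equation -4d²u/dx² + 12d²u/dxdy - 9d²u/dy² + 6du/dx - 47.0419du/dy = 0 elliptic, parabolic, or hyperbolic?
Computing B² - 4AC with A = -4, B = 12, C = -9: discriminant = 0 (zero). Answer: parabolic.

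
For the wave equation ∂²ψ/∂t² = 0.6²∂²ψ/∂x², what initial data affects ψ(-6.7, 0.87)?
Domain of dependence: [-7.222, -6.178]. Signals travel at speed 0.6, so data within |x - -6.7| ≤ 0.6·0.87 = 0.522 can reach the point.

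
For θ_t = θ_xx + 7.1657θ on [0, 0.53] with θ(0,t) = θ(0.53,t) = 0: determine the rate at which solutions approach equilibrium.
Eigenvalues: λₙ = n²π²/0.53² - 7.1657.
First three modes:
  n=1: λ₁ = π²/0.53² - 7.1657 ≈ 27.97
  n=2: λ₂ = 4π²/0.53² - 7.1657 ≈ 133.377
  n=3: λ₃ = 9π²/0.53² - 7.1657 ≈ 309.055
Since π²/0.53² ≈ 35.136 > 7.1657, all λₙ > 0.
The n=1 mode decays slowest → dominates as t → ∞.
Asymptotic: θ ~ c₁ sin(πx/0.53) e^{-λ₁t} with decay rate λ₁ ≈ 27.97.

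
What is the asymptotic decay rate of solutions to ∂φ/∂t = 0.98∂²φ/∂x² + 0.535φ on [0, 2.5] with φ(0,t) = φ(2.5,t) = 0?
Eigenvalues: λₙ = 0.98n²π²/2.5² - 0.535.
First three modes:
  n=1: λ₁ = 0.98π²/2.5² - 0.535 ≈ 1.013
  n=2: λ₂ = 3.92π²/2.5² - 0.535 ≈ 5.655
  n=3: λ₃ = 8.82π²/2.5² - 0.535 ≈ 13.393
Since 0.98π²/2.5² ≈ 1.548 > 0.535, all λₙ > 0.
The n=1 mode decays slowest → dominates as t → ∞.
Asymptotic: φ ~ c₁ sin(πx/2.5) e^{-λ₁t} with decay rate λ₁ ≈ 1.013.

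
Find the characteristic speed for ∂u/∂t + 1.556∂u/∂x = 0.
Speed = 1.556. Information travels along x - 1.556t = const (rightward).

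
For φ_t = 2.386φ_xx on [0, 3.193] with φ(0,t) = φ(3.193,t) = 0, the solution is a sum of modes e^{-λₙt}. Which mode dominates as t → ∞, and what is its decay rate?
Eigenvalues: λₙ = 2.386n²π²/3.193².
First three modes:
  n=1: λ₁ = 2.386π²/3.193² ≈ 2.31
  n=2: λ₂ = 9.544π²/3.193² ≈ 9.239 (4× faster decay)
  n=3: λ₃ = 21.474π²/3.193² ≈ 20.788 (9× faster decay)
As t → ∞, higher modes decay exponentially faster. The n=1 mode dominates: φ ~ c₁ sin(πx/3.193) e^{-λ₁t}.
Decay rate: λ₁ = 2.386π²/3.193² ≈ 2.31.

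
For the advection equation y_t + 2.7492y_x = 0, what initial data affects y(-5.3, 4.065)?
A single point: x = -16.475498. The characteristic through (-5.3, 4.065) is x - 2.7492t = const, so x = -5.3 - 2.7492·4.065 = -16.475498.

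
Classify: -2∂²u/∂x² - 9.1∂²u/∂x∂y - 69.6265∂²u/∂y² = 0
Elliptic (discriminant = -474.202).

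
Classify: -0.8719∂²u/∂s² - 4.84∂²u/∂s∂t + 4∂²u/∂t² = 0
Hyperbolic (discriminant = 37.376).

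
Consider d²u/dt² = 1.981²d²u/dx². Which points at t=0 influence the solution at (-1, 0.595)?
Domain of dependence: [-2.178695, 0.178695]. Signals travel at speed 1.981, so data within |x - -1| ≤ 1.981·0.595 = 1.178695 can reach the point.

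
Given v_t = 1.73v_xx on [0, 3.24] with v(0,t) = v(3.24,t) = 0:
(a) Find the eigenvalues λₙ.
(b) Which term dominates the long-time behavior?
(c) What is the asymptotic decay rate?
Eigenvalues: λₙ = 1.73n²π²/3.24².
First three modes:
  n=1: λ₁ = 1.73π²/3.24² ≈ 1.627
  n=2: λ₂ = 6.92π²/3.24² ≈ 6.506 (4× faster decay)
  n=3: λ₃ = 15.57π²/3.24² ≈ 14.639 (9× faster decay)
As t → ∞, higher modes decay exponentially faster. The n=1 mode dominates: v ~ c₁ sin(πx/3.24) e^{-λ₁t}.
Decay rate: λ₁ = 1.73π²/3.24² ≈ 1.627.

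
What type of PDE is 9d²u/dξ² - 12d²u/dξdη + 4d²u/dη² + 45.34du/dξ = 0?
With A = 9, B = -12, C = 4, the discriminant is 0. This is a parabolic PDE.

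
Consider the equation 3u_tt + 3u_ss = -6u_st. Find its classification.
Rewriting in standard form: 3u_ss + 6u_st + 3u_tt = 0. Parabolic. (A = 3, B = 6, C = 3 gives B² - 4AC = 0.)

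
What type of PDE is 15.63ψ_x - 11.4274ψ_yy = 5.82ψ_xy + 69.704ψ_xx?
Rewriting in standard form: -69.704ψ_xx - 5.82ψ_xy - 11.4274ψ_yy + 15.63ψ_x = 0. With A = -69.704, B = -5.82, C = -11.4274, the discriminant is -3152.2695584. This is an elliptic PDE.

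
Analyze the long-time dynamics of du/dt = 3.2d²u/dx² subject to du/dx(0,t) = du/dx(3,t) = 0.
Long-time behavior: u → constant (steady state). Heat is conserved (no flux at boundaries); solution approaches the spatial average.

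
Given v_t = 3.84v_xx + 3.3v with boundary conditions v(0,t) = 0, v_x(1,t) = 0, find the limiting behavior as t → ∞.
v → 0. Diffusion dominates reaction (r=3.3 < κπ²/(4L²)≈9.47); solution decays.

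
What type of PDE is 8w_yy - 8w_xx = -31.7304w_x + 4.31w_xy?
Rewriting in standard form: -8w_xx - 4.31w_xy + 8w_yy + 31.7304w_x = 0. With A = -8, B = -4.31, C = 8, the discriminant is 274.5761. This is a hyperbolic PDE.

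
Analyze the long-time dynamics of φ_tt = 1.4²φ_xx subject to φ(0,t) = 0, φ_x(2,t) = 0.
Long-time behavior: φ oscillates (no decay). Energy is conserved; the solution oscillates indefinitely as standing waves.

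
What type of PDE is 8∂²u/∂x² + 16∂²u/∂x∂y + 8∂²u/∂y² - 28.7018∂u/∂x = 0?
With A = 8, B = 16, C = 8, the discriminant is 0. This is a parabolic PDE.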